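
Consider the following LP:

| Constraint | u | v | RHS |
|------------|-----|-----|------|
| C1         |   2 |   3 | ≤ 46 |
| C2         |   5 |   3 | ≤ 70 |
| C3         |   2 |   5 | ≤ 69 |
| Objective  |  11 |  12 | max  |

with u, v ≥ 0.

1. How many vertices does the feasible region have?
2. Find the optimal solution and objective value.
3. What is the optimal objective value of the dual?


1. 5
2. u = 8, v = 10, z = 208
3. 208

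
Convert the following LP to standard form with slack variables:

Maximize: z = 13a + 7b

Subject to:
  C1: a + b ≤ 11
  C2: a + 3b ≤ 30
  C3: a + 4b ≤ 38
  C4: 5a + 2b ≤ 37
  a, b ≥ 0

max z = 13a + 7b

s.t.
  a + b + s1 = 11
  a + 3b + s2 = 30
  a + 4b + s3 = 38
  5a + 2b + s4 = 37
  a, b, s1, s2, s3, s4 ≥ 0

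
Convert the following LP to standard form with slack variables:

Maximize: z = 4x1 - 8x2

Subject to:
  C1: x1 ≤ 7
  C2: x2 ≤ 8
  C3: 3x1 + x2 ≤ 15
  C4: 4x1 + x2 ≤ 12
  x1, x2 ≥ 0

max z = 4x1 - 8x2

s.t.
  x1 + s1 = 7
  x2 + s2 = 8
  3x1 + x2 + s3 = 15
  4x1 + x2 + s4 = 12
  x1, x2, s1, s2, s3, s4 ≥ 0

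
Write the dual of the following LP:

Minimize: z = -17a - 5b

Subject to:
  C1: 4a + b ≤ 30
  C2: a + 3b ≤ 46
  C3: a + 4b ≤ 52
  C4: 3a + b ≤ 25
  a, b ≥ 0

Primal min cᵀx s.t. Ax ≤ b, x ≥ 0  →  Dual max −bᵀy s.t. Aᵀy ≥ −c, y ≥ 0.

Maximize: z = -30y1 - 46y2 - 52y3 - 25y4

Subject to:
  4y1 + y2 + y3 + 3y4 ≥ 17
  y1 + 3y2 + 4y3 + y4 ≥ 5
  y1, y2, y3, y4 ≥ 0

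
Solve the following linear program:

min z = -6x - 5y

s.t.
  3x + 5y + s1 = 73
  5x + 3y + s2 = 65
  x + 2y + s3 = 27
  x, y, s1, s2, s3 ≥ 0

Evaluate the objective at each vertex of the feasible region:
  z(0, 0) = 0
  z(13, 0) = -78
  z(7, 10) = -92  ←
  z(0, 13.5) = -67.5
The minimum is at x = 7, y = 10.

x = 7, y = 10, z = -92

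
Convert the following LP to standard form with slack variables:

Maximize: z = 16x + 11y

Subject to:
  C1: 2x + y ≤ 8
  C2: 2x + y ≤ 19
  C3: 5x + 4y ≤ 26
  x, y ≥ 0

max z = 16x + 11y

s.t.
  2x + y + s1 = 8
  2x + y + s2 = 19
  5x + 4y + s3 = 26
  x, y, s1, s2, s3 ≥ 0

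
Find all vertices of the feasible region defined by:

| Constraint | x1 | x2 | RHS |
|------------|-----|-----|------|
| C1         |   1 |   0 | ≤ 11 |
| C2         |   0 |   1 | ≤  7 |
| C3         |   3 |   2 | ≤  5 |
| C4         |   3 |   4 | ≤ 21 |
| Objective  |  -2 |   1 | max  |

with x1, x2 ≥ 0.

(0, 0), (1.667, 0), (0, 2.5)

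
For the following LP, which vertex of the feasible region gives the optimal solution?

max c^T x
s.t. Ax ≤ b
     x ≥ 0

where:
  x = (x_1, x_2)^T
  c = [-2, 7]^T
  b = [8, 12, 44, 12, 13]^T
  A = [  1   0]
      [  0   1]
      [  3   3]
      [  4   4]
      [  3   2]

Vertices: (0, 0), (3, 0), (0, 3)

Evaluate the objective at each vertex of the feasible region:
  z(0, 0) = 0
  z(3, 0) = -6
  z(0, 3) = 21  ←
The maximum is at x_1 = 0, x_2 = 3.

(0, 3)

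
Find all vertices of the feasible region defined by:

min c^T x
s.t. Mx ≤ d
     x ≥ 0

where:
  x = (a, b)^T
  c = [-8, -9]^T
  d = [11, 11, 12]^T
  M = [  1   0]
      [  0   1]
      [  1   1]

(0, 0), (11, 0), (11, 1), (1, 11), (0, 11)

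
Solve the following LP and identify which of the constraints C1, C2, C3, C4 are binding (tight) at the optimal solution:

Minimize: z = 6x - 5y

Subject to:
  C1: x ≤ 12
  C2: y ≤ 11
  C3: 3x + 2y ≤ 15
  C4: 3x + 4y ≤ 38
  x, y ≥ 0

At x = 0, y = 7.5, compute slack b - a·x for each constraint:
  C1: 12 − 0 = 12  (slack)
  C2: 11 − 7.5 = 3.5  (slack)
  C3: 15 − 15 = 0  (binding)
  C4: 38 − 30 = 8  (slack)

Optimal: x = 0, y = 7.5
Binding: C3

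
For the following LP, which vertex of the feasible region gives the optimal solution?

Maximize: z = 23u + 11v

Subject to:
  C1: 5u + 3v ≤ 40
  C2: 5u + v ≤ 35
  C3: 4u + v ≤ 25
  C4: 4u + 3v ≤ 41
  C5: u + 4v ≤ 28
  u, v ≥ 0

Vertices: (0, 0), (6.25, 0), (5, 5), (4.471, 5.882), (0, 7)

Evaluate the objective at each vertex of the feasible region:
  z(0, 0) = 0
  z(6.25, 0) = 143.8
  z(5, 5) = 170  ←
  z(4.471, 5.882) = 167.5
  z(0, 7) = 77
The maximum is at u = 5, v = 5.

(5, 5)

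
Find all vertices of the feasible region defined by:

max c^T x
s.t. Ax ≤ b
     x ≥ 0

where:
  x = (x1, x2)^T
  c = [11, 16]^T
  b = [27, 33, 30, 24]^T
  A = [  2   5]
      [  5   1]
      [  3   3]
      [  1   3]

(0, 0), (6.6, 0), (6, 3), (0, 5.4)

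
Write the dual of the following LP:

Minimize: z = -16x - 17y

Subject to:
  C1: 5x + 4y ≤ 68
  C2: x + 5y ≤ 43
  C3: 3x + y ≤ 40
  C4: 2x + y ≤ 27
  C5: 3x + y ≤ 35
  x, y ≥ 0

Primal min cᵀx s.t. Ax ≤ b, x ≥ 0  →  Dual max −bᵀy s.t. Aᵀy ≥ −c, y ≥ 0.

Maximize: z = -68y1 - 43y2 - 40y3 - 27y4 - 35y5

Subject to:
  5y1 + y2 + 3y3 + 2y4 + 3y5 ≥ 16
  4y1 + 5y2 + y3 + y4 + y5 ≥ 17
  y1, y2, y3, y4, y5 ≥ 0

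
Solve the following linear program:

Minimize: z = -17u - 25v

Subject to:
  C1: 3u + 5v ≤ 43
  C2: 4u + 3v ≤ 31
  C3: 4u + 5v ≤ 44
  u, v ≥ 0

Evaluate the objective at each vertex of the feasible region:
  z(0, 0) = 0
  z(7.75, 0) = -131.8
  z(2.875, 6.5) = -211.4
  z(1, 8) = -217  ←
  z(0, 8.6) = -215
The minimum is at u = 1, v = 8.

u = 1, v = 8, z = -217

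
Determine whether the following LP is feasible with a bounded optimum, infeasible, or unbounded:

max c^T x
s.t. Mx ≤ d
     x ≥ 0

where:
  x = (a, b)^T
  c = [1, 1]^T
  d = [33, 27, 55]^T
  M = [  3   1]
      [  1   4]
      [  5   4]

Feasible with a bounded optimal solution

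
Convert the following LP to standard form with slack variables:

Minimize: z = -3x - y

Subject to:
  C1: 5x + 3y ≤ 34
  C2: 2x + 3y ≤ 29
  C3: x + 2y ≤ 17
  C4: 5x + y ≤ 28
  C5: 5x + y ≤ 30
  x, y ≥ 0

min z = -3x - y

s.t.
  5x + 3y + s1 = 34
  2x + 3y + s2 = 29
  x + 2y + s3 = 17
  5x + y + s4 = 28
  5x + y + s5 = 30
  x, y, s1, s2, s3, s4, s5 ≥ 0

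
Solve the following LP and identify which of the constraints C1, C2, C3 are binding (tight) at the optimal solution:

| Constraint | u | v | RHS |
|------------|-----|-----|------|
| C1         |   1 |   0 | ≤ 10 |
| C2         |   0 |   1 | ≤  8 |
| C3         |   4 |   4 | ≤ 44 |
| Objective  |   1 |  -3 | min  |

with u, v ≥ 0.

At u = 0, v = 8, compute slack b - a·x for each constraint:
  C1: 10 − 0 = 10  (slack)
  C2: 8 − 8 = 0  (binding)
  C3: 44 − 32 = 12  (slack)

Optimal: u = 0, v = 8
Binding: C2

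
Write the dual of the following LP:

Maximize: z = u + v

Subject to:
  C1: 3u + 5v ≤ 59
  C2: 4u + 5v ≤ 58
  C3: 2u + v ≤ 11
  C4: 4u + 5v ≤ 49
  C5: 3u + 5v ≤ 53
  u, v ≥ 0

Primal max cᵀx s.t. Ax ≤ b, x ≥ 0  →  Dual min bᵀy s.t. Aᵀy ≥ c, y ≥ 0.

Minimize: z = 59y1 + 58y2 + 11y3 + 49y4 + 53y5

Subject to:
  3y1 + 4y2 + 2y3 + 4y4 + 3y5 ≥ 1
  5y1 + 5y2 + y3 + 5y4 + 5y5 ≥ 1
  y1, y2, y3, y4, y5 ≥ 0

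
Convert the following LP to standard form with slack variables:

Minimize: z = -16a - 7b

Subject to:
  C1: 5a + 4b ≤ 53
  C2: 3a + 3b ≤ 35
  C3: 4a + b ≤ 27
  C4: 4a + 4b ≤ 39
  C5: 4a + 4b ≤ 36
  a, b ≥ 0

min z = -16a - 7b

s.t.
  5a + 4b + s1 = 53
  3a + 3b + s2 = 35
  4a + b + s3 = 27
  4a + 4b + s4 = 39
  4a + 4b + s5 = 36
  a, b, s1, s2, s3, s4, s5 ≥ 0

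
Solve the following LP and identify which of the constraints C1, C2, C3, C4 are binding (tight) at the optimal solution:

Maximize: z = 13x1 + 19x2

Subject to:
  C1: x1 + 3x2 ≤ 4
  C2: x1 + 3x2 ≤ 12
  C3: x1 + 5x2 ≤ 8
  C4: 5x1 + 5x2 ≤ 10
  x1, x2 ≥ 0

At x1 = 1, x2 = 1, compute slack b - a·x for each constraint:
  C1: 4 − 4 = 0  (binding)
  C2: 12 − 4 = 8  (slack)
  C3: 8 − 6 = 2  (slack)
  C4: 10 − 10 = 0  (binding)

Optimal: x1 = 1, x2 = 1
Binding: C1, C4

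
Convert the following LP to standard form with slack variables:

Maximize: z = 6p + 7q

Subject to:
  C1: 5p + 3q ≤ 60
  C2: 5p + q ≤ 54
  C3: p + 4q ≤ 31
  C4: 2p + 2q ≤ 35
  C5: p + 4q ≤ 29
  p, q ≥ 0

max z = 6p + 7q

s.t.
  5p + 3q + s1 = 60
  5p + q + s2 = 54
  p + 4q + s3 = 31
  2p + 2q + s4 = 35
  p + 4q + s5 = 29
  p, q, s1, s2, s3, s4, s5 ≥ 0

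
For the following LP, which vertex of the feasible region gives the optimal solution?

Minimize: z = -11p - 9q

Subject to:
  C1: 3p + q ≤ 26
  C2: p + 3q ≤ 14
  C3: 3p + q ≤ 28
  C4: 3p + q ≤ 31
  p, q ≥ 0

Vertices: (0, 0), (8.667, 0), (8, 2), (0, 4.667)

Evaluate the objective at each vertex of the feasible region:
  z(0, 0) = 0
  z(8.667, 0) = -95.33
  z(8, 2) = -106  ←
  z(0, 4.667) = -42
The minimum is at p = 8, q = 2.

(8, 2)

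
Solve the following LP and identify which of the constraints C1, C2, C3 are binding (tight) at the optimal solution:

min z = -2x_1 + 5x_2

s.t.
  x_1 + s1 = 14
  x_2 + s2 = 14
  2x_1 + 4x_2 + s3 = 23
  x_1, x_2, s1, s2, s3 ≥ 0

At x_1 = 11.5, x_2 = 0, compute slack b - a·x for each constraint:
  C1: 14 − 11.5 = 2.5  (slack)
  C2: 14 − 0 = 14  (slack)
  C3: 23 − 23 = 0  (binding)

Optimal: x_1 = 11.5, x_2 = 0
Binding: C3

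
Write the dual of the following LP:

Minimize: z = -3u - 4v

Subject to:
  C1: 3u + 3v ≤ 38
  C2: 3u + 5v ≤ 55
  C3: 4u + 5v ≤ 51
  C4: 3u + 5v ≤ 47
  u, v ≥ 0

Primal min cᵀx s.t. Ax ≤ b, x ≥ 0  →  Dual max −bᵀy s.t. Aᵀy ≥ −c, y ≥ 0.

Maximize: z = -38y1 - 55y2 - 51y3 - 47y4

Subject to:
  3y1 + 3y2 + 4y3 + 3y4 ≥ 3
  3y1 + 5y2 + 5y3 + 5y4 ≥ 4
  y1, y2, y3, y4 ≥ 0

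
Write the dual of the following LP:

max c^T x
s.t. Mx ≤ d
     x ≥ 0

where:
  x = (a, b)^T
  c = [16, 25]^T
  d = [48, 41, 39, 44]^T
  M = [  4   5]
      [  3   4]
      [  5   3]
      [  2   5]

Primal max cᵀx s.t. Ax ≤ b, x ≥ 0  →  Dual min bᵀy s.t. Aᵀy ≥ c, y ≥ 0.

Minimize: z = 48y1 + 41y2 + 39y3 + 44y4

Subject to:
  4y1 + 3y2 + 5y3 + 2y4 ≥ 16
  5y1 + 4y2 + 3y3 + 5y4 ≥ 25
  y1, y2, y3, y4 ≥ 0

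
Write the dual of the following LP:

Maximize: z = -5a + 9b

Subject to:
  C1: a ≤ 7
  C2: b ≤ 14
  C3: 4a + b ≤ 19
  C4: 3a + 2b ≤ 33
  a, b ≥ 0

Primal max cᵀx s.t. Ax ≤ b, x ≥ 0  →  Dual min bᵀy s.t. Aᵀy ≥ c, y ≥ 0.

Minimize: z = 7y1 + 14y2 + 19y3 + 33y4

Subject to:
  y1 + 4y3 + 3y4 ≥ -5
  y2 + y3 + 2y4 ≥ 9
  y1, y2, y3, y4 ≥ 0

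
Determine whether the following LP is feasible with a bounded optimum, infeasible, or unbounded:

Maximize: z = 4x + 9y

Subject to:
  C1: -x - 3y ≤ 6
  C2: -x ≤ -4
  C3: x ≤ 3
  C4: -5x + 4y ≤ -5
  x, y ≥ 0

Infeasible (no feasible solution exists)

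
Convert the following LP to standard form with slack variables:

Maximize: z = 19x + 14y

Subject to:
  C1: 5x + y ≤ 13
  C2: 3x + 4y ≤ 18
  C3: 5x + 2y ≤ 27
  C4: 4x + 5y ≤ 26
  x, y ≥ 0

max z = 19x + 14y

s.t.
  5x + y + s1 = 13
  3x + 4y + s2 = 18
  5x + 2y + s3 = 27
  4x + 5y + s4 = 26
  x, y, s1, s2, s3, s4 ≥ 0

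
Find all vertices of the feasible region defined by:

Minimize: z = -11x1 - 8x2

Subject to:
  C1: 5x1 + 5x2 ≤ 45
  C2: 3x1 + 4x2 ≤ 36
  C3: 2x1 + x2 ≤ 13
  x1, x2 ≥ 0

(0, 0), (6.5, 0), (4, 5), (0, 9)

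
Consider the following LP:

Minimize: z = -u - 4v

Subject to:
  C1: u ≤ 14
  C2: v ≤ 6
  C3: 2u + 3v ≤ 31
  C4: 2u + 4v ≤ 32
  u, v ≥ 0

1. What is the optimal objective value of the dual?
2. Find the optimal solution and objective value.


1. -28
2. u = 4, v = 6, z = -28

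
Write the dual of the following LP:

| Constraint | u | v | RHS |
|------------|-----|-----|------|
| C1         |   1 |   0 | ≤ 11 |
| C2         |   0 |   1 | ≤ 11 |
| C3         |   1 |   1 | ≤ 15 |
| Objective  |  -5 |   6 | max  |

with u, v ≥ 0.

Primal max cᵀx s.t. Ax ≤ b, x ≥ 0  →  Dual min bᵀy s.t. Aᵀy ≥ c, y ≥ 0.

Minimize: z = 11y1 + 11y2 + 15y3

Subject to:
  y1 + y3 ≥ -5
  y2 + y3 ≥ 6
  y1, y2, y3 ≥ 0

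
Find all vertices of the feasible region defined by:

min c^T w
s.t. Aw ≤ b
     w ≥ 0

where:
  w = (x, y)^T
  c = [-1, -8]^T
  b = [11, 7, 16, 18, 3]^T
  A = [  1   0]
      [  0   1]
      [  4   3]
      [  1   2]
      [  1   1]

(0, 0), (3, 0), (0, 3)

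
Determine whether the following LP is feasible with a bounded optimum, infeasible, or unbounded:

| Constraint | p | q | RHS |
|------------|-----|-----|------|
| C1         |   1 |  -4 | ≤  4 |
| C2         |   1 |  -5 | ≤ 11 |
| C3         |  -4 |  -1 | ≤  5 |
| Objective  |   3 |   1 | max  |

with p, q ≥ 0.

Unbounded (objective can increase without bound)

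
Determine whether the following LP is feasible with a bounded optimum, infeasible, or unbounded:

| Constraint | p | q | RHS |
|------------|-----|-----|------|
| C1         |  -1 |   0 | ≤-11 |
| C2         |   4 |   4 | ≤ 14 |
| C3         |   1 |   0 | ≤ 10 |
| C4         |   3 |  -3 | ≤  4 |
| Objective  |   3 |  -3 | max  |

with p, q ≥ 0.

Infeasible (no feasible solution exists)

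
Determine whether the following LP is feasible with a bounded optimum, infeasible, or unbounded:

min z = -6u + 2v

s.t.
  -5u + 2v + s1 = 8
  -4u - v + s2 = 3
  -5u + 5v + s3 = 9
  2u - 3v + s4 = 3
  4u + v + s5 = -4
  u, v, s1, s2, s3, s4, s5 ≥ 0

Infeasible (no feasible solution exists)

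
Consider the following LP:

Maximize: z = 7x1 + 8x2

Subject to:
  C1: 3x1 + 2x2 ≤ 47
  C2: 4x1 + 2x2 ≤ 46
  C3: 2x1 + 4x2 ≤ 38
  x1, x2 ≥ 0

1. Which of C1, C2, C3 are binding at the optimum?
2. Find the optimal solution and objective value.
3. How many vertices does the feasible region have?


1. C2, C3
2. x1 = 9, x2 = 5, z = 103
3. 4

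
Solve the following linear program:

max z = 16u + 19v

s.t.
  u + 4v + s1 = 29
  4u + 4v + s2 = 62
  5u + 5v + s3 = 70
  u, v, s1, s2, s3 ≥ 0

Evaluate the objective at each vertex of the feasible region:
  z(0, 0) = 0
  z(14, 0) = 224
  z(9, 5) = 239  ←
  z(0, 7.25) = 137.8
The maximum is at u = 9, v = 5.

u = 9, v = 5, z = 239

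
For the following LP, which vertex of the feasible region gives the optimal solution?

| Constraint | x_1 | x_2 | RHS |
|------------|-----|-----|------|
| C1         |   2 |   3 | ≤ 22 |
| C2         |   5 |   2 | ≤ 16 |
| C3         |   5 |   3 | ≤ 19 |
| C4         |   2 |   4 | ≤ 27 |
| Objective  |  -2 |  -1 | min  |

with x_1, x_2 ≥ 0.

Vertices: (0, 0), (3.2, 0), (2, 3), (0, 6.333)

Evaluate the objective at each vertex of the feasible region:
  z(0, 0) = 0
  z(3.2, 0) = -6.4
  z(2, 3) = -7  ←
  z(0, 6.333) = -6.333
The minimum is at x_1 = 2, x_2 = 3.

(2, 3)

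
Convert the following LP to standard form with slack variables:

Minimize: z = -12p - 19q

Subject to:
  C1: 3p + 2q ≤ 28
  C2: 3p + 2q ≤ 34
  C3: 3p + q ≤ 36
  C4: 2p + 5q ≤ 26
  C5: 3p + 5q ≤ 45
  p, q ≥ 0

min z = -12p - 19q

s.t.
  3p + 2q + s1 = 28
  3p + 2q + s2 = 34
  3p + q + s3 = 36
  2p + 5q + s4 = 26
  3p + 5q + s5 = 45
  p, q, s1, s2, s3, s4, s5 ≥ 0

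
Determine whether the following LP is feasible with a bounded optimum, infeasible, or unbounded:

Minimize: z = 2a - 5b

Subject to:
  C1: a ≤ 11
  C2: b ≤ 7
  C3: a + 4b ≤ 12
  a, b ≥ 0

Feasible with a bounded optimal solution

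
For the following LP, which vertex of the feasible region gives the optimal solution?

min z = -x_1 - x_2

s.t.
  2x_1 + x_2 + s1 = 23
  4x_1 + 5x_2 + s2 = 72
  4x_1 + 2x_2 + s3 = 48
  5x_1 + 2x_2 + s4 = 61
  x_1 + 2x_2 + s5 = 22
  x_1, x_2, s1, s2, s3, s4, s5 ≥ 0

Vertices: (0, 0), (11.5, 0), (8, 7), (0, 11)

Evaluate the objective at each vertex of the feasible region:
  z(0, 0) = 0
  z(11.5, 0) = -11.5
  z(8, 7) = -15  ←
  z(0, 11) = -11
The minimum is at x_1 = 8, x_2 = 7.

(8, 7)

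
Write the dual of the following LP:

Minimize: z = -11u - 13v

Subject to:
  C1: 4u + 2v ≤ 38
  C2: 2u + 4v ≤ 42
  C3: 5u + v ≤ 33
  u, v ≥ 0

Primal min cᵀx s.t. Ax ≤ b, x ≥ 0  →  Dual max −bᵀy s.t. Aᵀy ≥ −c, y ≥ 0.

Maximize: z = -38y1 - 42y2 - 33y3

Subject to:
  4y1 + 2y2 + 5y3 ≥ 11
  2y1 + 4y2 + y3 ≥ 13
  y1, y2, y3 ≥ 0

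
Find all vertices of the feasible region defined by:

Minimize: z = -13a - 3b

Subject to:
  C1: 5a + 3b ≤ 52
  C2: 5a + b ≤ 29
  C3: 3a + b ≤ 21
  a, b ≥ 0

(0, 0), (5.8, 0), (4, 9), (2.75, 12.75), (0, 17.33)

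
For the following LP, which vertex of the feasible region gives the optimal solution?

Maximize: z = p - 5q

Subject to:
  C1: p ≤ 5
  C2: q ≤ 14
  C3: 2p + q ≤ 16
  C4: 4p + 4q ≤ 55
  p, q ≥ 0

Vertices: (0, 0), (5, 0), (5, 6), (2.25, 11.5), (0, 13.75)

Evaluate the objective at each vertex of the feasible region:
  z(0, 0) = 0
  z(5, 0) = 5  ←
  z(5, 6) = -25
  z(2.25, 11.5) = -55.25
  z(0, 13.75) = -68.75
The maximum is at p = 5, q = 0.

(5, 0)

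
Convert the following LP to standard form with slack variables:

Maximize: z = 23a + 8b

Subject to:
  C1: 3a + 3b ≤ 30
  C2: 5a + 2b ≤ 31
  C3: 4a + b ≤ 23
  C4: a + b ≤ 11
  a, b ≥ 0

max z = 23a + 8b

s.t.
  3a + 3b + s1 = 30
  5a + 2b + s2 = 31
  4a + b + s3 = 23
  a + b + s4 = 11
  a, b, s1, s2, s3, s4 ≥ 0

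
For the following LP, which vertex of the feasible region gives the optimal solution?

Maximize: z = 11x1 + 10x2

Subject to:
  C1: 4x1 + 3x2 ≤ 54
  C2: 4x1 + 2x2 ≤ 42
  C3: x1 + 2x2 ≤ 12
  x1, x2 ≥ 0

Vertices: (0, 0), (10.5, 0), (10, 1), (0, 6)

Evaluate the objective at each vertex of the feasible region:
  z(0, 0) = 0
  z(10.5, 0) = 115.5
  z(10, 1) = 120  ←
  z(0, 6) = 60
The maximum is at x1 = 10, x2 = 1.

(10, 1)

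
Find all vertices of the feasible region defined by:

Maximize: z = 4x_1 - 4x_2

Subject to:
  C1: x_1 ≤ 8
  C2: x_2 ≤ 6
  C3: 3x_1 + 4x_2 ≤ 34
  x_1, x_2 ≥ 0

(0, 0), (8, 0), (8, 2.5), (3.333, 6), (0, 6)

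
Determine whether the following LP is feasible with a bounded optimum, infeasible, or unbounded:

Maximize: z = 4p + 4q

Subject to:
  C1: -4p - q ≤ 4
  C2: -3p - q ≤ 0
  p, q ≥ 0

Unbounded (objective can increase without bound)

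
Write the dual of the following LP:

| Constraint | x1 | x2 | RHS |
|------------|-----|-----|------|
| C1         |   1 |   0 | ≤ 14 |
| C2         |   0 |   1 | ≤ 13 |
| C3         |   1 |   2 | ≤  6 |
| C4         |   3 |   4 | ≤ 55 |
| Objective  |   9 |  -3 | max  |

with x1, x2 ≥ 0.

Primal max cᵀx s.t. Ax ≤ b, x ≥ 0  →  Dual min bᵀy s.t. Aᵀy ≥ c, y ≥ 0.

Minimize: z = 14y1 + 13y2 + 6y3 + 55y4

Subject to:
  y1 + y3 + 3y4 ≥ 9
  y2 + 2y3 + 4y4 ≥ -3
  y1, y2, y3, y4 ≥ 0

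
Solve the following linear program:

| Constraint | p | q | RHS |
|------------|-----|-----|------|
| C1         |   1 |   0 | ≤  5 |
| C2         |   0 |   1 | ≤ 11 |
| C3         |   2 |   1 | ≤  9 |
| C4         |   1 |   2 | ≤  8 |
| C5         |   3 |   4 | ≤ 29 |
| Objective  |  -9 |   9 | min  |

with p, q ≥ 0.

Evaluate the objective at each vertex of the feasible region:
  z(0, 0) = 0
  z(4.5, 0) = -40.5  ←
  z(3.333, 2.333) = -9
  z(0, 4) = 36
The minimum is at p = 4.5, q = 0.

p = 4.5, q = 0, z = -40.5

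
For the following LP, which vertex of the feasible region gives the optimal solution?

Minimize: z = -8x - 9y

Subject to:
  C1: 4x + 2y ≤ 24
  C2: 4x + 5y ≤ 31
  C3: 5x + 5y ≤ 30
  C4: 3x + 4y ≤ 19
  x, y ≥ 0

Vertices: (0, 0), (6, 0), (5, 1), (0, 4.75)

Evaluate the objective at each vertex of the feasible region:
  z(0, 0) = 0
  z(6, 0) = -48
  z(5, 1) = -49  ←
  z(0, 4.75) = -42.75
The minimum is at x = 5, y = 1.

(5, 1)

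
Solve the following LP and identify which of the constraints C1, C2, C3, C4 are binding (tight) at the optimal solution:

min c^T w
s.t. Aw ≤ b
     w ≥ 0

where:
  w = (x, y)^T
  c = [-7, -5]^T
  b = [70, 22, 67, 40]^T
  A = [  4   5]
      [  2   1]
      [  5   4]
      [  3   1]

At x = 7, y = 8, compute slack b - a·x for each constraint:
  C1: 70 − 68 = 2  (slack)
  C2: 22 − 22 = 0  (binding)
  C3: 67 − 67 = 0  (binding)
  C4: 40 − 29 = 11  (slack)

Optimal: x = 7, y = 8
Binding: C2, C3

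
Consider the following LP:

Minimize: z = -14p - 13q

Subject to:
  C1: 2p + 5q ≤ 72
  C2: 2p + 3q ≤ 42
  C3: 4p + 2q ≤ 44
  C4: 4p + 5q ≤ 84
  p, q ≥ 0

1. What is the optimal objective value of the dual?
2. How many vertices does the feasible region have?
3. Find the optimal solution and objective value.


1. -214
2. 4
3. p = 6, q = 10, z = -214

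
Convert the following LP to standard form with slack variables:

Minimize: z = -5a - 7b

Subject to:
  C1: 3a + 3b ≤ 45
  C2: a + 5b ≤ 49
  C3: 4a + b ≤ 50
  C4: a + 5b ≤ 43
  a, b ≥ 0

min z = -5a - 7b

s.t.
  3a + 3b + s1 = 45
  a + 5b + s2 = 49
  4a + b + s3 = 50
  a + 5b + s4 = 43
  a, b, s1, s2, s3, s4 ≥ 0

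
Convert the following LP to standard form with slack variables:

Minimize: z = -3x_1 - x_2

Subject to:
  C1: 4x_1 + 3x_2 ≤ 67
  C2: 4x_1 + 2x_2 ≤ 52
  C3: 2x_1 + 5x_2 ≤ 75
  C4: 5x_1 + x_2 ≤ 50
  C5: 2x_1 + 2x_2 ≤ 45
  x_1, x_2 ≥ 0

min z = -3x_1 - x_2

s.t.
  4x_1 + 3x_2 + s1 = 67
  4x_1 + 2x_2 + s2 = 52
  2x_1 + 5x_2 + s3 = 75
  5x_1 + x_2 + s4 = 50
  2x_1 + 2x_2 + s5 = 45
  x_1, x_2, s1, s2, s3, s4, s5 ≥ 0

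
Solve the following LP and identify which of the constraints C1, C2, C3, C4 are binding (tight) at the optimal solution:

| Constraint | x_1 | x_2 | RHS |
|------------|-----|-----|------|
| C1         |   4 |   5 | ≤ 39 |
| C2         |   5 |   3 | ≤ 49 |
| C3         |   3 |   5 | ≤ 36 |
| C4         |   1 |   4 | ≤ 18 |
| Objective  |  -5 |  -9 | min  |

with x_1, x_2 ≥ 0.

At x_1 = 6, x_2 = 3, compute slack b - a·x for each constraint:
  C1: 39 − 39 = 0  (binding)
  C2: 49 − 39 = 10  (slack)
  C3: 36 − 33 = 3  (slack)
  C4: 18 − 18 = 0  (binding)

Optimal: x_1 = 6, x_2 = 3
Binding: C1, C4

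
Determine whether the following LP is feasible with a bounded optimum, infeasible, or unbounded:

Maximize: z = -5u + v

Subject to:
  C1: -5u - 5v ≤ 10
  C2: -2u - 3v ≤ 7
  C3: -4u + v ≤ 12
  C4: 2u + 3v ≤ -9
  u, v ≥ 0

Infeasible (no feasible solution exists)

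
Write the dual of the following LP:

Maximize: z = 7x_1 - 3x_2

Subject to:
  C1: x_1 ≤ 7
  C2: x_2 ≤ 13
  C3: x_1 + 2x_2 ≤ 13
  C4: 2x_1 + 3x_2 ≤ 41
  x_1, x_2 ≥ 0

Primal max cᵀx s.t. Ax ≤ b, x ≥ 0  →  Dual min bᵀy s.t. Aᵀy ≥ c, y ≥ 0.

Minimize: z = 7y1 + 13y2 + 13y3 + 41y4

Subject to:
  y1 + y3 + 2y4 ≥ 7
  y2 + 2y3 + 3y4 ≥ -3
  y1, y2, y3, y4 ≥ 0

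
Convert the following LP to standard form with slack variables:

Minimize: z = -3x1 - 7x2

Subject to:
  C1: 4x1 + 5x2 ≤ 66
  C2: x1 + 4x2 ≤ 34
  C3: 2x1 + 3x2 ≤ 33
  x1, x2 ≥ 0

min z = -3x1 - 7x2

s.t.
  4x1 + 5x2 + s1 = 66
  x1 + 4x2 + s2 = 34
  2x1 + 3x2 + s3 = 33
  x1, x2, s1, s2, s3 ≥ 0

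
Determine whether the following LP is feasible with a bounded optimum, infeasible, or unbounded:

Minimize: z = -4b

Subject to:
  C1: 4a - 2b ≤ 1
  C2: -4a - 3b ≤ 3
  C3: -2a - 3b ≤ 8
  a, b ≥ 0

Unbounded (objective can decrease without bound)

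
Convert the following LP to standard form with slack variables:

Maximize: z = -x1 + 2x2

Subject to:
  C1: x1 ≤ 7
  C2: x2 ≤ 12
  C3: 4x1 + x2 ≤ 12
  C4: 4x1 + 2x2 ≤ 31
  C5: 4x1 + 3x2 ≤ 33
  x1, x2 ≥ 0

max z = -x1 + 2x2

s.t.
  x1 + s1 = 7
  x2 + s2 = 12
  4x1 + x2 + s3 = 12
  4x1 + 2x2 + s4 = 31
  4x1 + 3x2 + s5 = 33
  x1, x2, s1, s2, s3, s4, s5 ≥ 0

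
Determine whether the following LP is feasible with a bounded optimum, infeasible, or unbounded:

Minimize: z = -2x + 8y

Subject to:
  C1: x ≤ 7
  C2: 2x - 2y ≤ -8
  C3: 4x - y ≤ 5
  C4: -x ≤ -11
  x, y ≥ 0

Infeasible (no feasible solution exists)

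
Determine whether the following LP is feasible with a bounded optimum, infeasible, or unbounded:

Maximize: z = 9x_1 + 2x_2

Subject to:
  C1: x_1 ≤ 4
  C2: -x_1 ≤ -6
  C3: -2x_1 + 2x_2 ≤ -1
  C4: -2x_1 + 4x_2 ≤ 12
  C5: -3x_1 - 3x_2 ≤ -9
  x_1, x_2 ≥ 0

Infeasible (no feasible solution exists)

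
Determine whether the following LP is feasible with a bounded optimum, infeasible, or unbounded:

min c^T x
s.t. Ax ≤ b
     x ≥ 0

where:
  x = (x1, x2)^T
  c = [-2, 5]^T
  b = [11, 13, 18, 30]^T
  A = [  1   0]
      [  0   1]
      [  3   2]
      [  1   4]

Feasible with a bounded optimal solution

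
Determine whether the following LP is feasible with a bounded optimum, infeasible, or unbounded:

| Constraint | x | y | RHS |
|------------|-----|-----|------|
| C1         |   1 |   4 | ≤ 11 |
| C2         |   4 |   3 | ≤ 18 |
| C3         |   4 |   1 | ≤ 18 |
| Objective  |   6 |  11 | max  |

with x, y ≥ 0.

Feasible with a bounded optimal solution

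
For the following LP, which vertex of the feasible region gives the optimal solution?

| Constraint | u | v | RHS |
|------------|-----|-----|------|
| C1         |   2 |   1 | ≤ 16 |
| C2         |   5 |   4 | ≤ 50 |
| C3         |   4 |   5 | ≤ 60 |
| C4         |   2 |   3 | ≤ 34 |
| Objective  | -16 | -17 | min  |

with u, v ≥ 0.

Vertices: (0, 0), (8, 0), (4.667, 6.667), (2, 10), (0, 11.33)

Evaluate the objective at each vertex of the feasible region:
  z(0, 0) = 0
  z(8, 0) = -128
  z(4.667, 6.667) = -188
  z(2, 10) = -202  ←
  z(0, 11.33) = -192.7
The minimum is at u = 2, v = 10.

(2, 10)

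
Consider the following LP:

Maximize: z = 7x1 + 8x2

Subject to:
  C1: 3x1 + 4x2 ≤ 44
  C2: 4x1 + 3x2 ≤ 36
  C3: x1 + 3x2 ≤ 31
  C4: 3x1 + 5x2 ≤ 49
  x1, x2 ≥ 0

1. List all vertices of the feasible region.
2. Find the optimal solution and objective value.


1. (0, 0), (9, 0), (3, 8), (0, 9.8)
2. x1 = 3, x2 = 8, z = 85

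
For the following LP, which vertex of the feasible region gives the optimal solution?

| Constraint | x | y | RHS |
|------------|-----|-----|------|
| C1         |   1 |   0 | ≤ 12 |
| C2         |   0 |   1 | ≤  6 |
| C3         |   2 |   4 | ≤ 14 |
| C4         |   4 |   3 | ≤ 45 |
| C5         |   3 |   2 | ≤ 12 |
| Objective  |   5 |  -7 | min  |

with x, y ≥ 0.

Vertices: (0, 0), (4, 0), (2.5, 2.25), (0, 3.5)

Evaluate the objective at each vertex of the feasible region:
  z(0, 0) = 0
  z(4, 0) = 20
  z(2.5, 2.25) = -3.25
  z(0, 3.5) = -24.5  ←
The minimum is at x = 0, y = 3.5.

(0, 3.5)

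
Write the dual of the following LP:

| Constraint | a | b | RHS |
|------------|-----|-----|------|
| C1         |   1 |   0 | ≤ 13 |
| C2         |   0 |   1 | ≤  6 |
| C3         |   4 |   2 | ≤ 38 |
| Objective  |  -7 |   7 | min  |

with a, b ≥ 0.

Primal min cᵀx s.t. Ax ≤ b, x ≥ 0  →  Dual max −bᵀy s.t. Aᵀy ≥ −c, y ≥ 0.

Maximize: z = -13y1 - 6y2 - 38y3

Subject to:
  y1 + 4y3 ≥ 7
  y2 + 2y3 ≥ -7
  y1, y2, y3 ≥ 0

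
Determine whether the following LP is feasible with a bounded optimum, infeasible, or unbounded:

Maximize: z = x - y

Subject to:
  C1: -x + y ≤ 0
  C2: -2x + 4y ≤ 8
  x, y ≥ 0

Unbounded (objective can increase without bound)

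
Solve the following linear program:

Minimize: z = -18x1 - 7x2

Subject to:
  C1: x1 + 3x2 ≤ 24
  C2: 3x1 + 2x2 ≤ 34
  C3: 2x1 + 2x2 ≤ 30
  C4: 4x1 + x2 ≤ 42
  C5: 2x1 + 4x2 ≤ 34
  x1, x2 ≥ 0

Evaluate the objective at each vertex of the feasible region:
  z(0, 0) = 0
  z(10.5, 0) = -189
  z(10, 2) = -194  ←
  z(8.5, 4.25) = -182.8
  z(3, 7) = -103
  z(0, 8) = -56
The minimum is at x1 = 10, x2 = 2.

x1 = 10, x2 = 2, z = -194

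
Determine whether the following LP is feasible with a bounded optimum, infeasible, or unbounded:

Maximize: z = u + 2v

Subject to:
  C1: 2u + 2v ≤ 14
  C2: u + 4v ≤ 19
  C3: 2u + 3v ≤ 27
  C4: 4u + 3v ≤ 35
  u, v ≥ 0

Feasible with a bounded optimal solution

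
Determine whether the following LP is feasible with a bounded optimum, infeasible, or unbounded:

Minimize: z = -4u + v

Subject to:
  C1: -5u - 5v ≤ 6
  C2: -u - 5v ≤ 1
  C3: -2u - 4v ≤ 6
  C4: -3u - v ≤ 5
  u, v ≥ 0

Unbounded (objective can decrease without bound)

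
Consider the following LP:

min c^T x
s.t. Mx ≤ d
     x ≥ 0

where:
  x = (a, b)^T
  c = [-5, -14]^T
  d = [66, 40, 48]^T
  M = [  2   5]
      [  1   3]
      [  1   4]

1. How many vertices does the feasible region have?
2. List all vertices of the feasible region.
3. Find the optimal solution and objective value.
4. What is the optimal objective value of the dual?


1. 4
2. (0, 0), (33, 0), (8, 10), (0, 12)
3. a = 8, b = 10, z = -180
4. -180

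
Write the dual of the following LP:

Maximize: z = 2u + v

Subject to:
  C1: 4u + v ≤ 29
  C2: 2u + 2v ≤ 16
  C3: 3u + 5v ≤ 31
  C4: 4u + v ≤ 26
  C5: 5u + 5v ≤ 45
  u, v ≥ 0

Primal max cᵀx s.t. Ax ≤ b, x ≥ 0  →  Dual min bᵀy s.t. Aᵀy ≥ c, y ≥ 0.

Minimize: z = 29y1 + 16y2 + 31y3 + 26y4 + 45y5

Subject to:
  4y1 + 2y2 + 3y3 + 4y4 + 5y5 ≥ 2
  y1 + 2y2 + 5y3 + y4 + 5y5 ≥ 1
  y1, y2, y3, y4, y5 ≥ 0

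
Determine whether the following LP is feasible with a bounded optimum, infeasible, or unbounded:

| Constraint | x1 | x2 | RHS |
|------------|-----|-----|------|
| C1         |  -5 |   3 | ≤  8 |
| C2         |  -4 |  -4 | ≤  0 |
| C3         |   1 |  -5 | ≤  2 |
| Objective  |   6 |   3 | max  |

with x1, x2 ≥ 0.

Unbounded (objective can increase without bound)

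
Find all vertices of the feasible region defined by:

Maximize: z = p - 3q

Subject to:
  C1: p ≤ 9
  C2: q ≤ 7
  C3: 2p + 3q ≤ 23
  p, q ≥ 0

(0, 0), (9, 0), (9, 1.667), (1, 7), (0, 7)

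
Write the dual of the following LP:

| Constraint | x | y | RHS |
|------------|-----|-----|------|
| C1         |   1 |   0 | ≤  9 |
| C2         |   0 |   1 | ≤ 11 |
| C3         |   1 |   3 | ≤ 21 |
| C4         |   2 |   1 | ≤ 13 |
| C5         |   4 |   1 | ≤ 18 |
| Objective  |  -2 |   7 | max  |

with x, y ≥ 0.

Primal max cᵀx s.t. Ax ≤ b, x ≥ 0  →  Dual min bᵀy s.t. Aᵀy ≥ c, y ≥ 0.

Minimize: z = 9y1 + 11y2 + 21y3 + 13y4 + 18y5

Subject to:
  y1 + y3 + 2y4 + 4y5 ≥ -2
  y2 + 3y3 + y4 + y5 ≥ 7
  y1, y2, y3, y4, y5 ≥ 0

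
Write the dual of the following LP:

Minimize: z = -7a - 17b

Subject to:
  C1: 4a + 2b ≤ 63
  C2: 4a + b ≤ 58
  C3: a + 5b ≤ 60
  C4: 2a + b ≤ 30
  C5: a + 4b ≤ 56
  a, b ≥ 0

Primal min cᵀx s.t. Ax ≤ b, x ≥ 0  →  Dual max −bᵀy s.t. Aᵀy ≥ −c, y ≥ 0.

Maximize: z = -63y1 - 58y2 - 60y3 - 30y4 - 56y5

Subject to:
  4y1 + 4y2 + y3 + 2y4 + y5 ≥ 7
  2y1 + y2 + 5y3 + y4 + 4y5 ≥ 17
  y1, y2, y3, y4, y5 ≥ 0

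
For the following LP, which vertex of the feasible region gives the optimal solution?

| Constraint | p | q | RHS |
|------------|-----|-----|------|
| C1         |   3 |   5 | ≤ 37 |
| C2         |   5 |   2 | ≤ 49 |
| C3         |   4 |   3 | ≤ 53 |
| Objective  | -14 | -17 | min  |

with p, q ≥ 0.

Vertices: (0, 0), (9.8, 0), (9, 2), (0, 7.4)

Evaluate the objective at each vertex of the feasible region:
  z(0, 0) = 0
  z(9.8, 0) = -137.2
  z(9, 2) = -160  ←
  z(0, 7.4) = -125.8
The minimum is at p = 9, q = 2.

(9, 2)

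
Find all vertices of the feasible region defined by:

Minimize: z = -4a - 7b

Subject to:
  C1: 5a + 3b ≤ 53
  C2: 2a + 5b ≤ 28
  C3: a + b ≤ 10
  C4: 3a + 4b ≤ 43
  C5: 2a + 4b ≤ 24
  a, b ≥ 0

(0, 0), (10, 0), (8, 2), (4, 4), (0, 5.6)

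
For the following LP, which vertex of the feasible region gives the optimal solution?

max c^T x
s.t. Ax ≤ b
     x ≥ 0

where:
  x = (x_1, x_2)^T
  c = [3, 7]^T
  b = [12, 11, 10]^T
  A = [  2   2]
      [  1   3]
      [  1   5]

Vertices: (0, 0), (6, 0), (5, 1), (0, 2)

Evaluate the objective at each vertex of the feasible region:
  z(0, 0) = 0
  z(6, 0) = 18
  z(5, 1) = 22  ←
  z(0, 2) = 14
The maximum is at x_1 = 5, x_2 = 1.

(5, 1)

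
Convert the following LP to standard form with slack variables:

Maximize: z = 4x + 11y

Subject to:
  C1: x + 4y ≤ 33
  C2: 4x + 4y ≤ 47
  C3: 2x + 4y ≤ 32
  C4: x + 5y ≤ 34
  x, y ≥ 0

max z = 4x + 11y

s.t.
  x + 4y + s1 = 33
  4x + 4y + s2 = 47
  2x + 4y + s3 = 32
  x + 5y + s4 = 34
  x, y, s1, s2, s3, s4 ≥ 0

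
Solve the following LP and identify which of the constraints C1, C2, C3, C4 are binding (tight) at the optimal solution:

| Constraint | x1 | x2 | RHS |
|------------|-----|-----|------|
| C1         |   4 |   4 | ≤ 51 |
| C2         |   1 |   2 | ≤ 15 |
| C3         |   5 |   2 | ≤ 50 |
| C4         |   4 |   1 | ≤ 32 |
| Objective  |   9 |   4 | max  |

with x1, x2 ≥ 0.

At x1 = 7, x2 = 4, compute slack b - a·x for each constraint:
  C1: 51 − 44 = 7  (slack)
  C2: 15 − 15 = 0  (binding)
  C3: 50 − 43 = 7  (slack)
  C4: 32 − 32 = 0  (binding)

Optimal: x1 = 7, x2 = 4
Binding: C2, C4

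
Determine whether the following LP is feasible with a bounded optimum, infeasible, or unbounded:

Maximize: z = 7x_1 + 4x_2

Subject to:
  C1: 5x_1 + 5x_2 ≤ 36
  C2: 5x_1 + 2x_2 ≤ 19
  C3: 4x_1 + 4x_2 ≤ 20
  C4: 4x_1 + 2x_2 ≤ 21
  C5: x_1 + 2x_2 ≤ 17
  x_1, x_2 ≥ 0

Feasible with a bounded optimal solution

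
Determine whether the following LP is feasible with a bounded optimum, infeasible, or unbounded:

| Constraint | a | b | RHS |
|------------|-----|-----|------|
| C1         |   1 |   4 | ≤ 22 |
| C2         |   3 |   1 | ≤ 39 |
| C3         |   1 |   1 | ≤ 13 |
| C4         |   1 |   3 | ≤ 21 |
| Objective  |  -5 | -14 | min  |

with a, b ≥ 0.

Feasible with a bounded optimal solution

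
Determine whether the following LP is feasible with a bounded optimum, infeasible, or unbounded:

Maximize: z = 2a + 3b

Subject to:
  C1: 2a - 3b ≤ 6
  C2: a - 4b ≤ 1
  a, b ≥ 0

Unbounded (objective can increase without bound)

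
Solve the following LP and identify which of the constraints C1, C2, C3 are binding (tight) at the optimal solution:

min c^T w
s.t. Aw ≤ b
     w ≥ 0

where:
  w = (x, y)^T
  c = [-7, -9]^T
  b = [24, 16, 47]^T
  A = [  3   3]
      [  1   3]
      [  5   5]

At x = 4, y = 4, compute slack b - a·x for each constraint:
  C1: 24 − 24 = 0  (binding)
  C2: 16 − 16 = 0  (binding)
  C3: 47 − 40 = 7  (slack)

Optimal: x = 4, y = 4
Binding: C1, C2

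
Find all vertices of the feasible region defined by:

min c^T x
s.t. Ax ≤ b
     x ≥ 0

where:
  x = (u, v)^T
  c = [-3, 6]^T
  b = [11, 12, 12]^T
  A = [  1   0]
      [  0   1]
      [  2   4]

(0, 0), (6, 0), (0, 3)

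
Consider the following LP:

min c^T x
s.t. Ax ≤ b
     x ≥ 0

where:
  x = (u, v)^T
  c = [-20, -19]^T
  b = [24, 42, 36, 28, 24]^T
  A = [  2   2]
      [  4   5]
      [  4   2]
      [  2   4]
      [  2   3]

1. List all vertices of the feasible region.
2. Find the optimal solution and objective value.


1. (0, 0), (9, 0), (8, 2), (4.667, 4.667), (0, 7)
2. u = 8, v = 2, z = -198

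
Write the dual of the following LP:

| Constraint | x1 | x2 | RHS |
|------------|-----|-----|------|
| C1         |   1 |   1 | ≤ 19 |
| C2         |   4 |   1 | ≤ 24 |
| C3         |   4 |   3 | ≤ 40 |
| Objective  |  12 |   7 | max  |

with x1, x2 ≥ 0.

Primal max cᵀx s.t. Ax ≤ b, x ≥ 0  →  Dual min bᵀy s.t. Aᵀy ≥ c, y ≥ 0.

Minimize: z = 19y1 + 24y2 + 40y3

Subject to:
  y1 + 4y2 + 4y3 ≥ 12
  y1 + y2 + 3y3 ≥ 7
  y1, y2, y3 ≥ 0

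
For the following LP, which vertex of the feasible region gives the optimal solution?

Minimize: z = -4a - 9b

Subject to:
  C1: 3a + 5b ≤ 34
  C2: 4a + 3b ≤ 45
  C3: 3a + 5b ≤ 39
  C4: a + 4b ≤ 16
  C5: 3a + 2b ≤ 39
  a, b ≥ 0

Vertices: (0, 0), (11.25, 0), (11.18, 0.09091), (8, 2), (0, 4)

Evaluate the objective at each vertex of the feasible region:
  z(0, 0) = 0
  z(11.25, 0) = -45
  z(11.18, 0.09091) = -45.55
  z(8, 2) = -50  ←
  z(0, 4) = -36
The minimum is at a = 8, b = 2.

(8, 2)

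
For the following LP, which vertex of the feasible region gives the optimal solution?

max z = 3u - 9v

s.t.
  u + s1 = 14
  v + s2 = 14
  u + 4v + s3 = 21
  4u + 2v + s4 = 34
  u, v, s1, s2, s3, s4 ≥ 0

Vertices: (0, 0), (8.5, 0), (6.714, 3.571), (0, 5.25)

Evaluate the objective at each vertex of the feasible region:
  z(0, 0) = 0
  z(8.5, 0) = 25.5  ←
  z(6.714, 3.571) = -12
  z(0, 5.25) = -47.25
The maximum is at u = 8.5, v = 0.

(8.5, 0)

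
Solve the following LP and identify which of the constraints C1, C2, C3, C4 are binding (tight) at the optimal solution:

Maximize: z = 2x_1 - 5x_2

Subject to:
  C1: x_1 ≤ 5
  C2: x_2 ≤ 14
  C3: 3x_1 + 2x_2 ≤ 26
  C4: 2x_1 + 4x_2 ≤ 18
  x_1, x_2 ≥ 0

At x_1 = 5, x_2 = 0, compute slack b - a·x for each constraint:
  C1: 5 − 5 = 0  (binding)
  C2: 14 − 0 = 14  (slack)
  C3: 26 − 15 = 11  (slack)
  C4: 18 − 10 = 8  (slack)

Optimal: x_1 = 5, x_2 = 0
Binding: C1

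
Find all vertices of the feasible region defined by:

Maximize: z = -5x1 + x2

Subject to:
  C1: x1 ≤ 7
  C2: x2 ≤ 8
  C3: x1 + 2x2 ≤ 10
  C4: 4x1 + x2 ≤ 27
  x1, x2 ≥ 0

(0, 0), (6.75, 0), (6.286, 1.857), (0, 5)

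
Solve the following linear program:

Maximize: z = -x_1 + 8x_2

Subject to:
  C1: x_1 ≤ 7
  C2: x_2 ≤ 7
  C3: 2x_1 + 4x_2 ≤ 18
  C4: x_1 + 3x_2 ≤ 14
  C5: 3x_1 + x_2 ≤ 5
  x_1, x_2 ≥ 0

Evaluate the objective at each vertex of the feasible region:
  z(0, 0) = 0
  z(1.667, 0) = -1.667
  z(0.2, 4.4) = 35
  z(0, 4.5) = 36  ←
The maximum is at x_1 = 0, x_2 = 4.5.

x_1 = 0, x_2 = 4.5, z = 36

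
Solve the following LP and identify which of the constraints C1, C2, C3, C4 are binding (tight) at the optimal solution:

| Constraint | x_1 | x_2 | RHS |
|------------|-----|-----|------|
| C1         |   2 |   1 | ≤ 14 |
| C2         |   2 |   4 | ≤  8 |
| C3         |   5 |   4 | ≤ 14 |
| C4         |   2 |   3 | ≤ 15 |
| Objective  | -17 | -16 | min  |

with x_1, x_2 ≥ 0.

At x_1 = 2, x_2 = 1, compute slack b - a·x for each constraint:
  C1: 14 − 5 = 9  (slack)
  C2: 8 − 8 = 0  (binding)
  C3: 14 − 14 = 0  (binding)
  C4: 15 − 7 = 8  (slack)

Optimal: x_1 = 2, x_2 = 1
Binding: C2, C3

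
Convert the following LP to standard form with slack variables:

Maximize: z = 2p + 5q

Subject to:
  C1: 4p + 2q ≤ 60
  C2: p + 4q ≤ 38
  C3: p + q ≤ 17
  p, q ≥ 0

max z = 2p + 5q

s.t.
  4p + 2q + s1 = 60
  p + 4q + s2 = 38
  p + q + s3 = 17
  p, q, s1, s2, s3 ≥ 0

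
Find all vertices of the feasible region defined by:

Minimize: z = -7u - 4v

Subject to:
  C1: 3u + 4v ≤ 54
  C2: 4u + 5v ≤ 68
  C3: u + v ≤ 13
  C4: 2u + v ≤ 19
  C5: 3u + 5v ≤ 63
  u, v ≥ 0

(0, 0), (9.5, 0), (6, 7), (1, 12), (0, 12.6)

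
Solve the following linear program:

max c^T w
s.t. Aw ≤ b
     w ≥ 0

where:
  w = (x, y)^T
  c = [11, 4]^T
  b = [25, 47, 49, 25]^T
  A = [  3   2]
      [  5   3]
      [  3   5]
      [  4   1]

Evaluate the objective at each vertex of the feasible region:
  z(0, 0) = 0
  z(6.25, 0) = 68.75
  z(5, 5) = 75  ←
  z(3, 8) = 65
  z(0, 9.8) = 39.2
The maximum is at x = 5, y = 5.

x = 5, y = 5, z = 75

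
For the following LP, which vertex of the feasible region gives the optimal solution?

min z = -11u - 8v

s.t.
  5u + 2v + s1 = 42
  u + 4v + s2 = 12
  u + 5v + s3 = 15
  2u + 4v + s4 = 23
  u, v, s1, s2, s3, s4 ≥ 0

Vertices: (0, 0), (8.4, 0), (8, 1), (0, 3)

Evaluate the objective at each vertex of the feasible region:
  z(0, 0) = 0
  z(8.4, 0) = -92.4
  z(8, 1) = -96  ←
  z(0, 3) = -24
The minimum is at u = 8, v = 1.

(8, 1)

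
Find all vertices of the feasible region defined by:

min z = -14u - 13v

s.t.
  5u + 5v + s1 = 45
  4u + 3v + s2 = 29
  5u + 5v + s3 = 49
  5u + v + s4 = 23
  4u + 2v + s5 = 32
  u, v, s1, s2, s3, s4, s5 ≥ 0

(0, 0), (4.6, 0), (3.636, 4.818), (2, 7), (0, 9)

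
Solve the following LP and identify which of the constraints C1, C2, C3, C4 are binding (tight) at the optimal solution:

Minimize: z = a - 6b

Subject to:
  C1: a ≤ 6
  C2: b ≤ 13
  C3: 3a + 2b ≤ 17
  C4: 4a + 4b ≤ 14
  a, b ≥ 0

At a = 0, b = 3.5, compute slack b - a·x for each constraint:
  C1: 6 − 0 = 6  (slack)
  C2: 13 − 3.5 = 9.5  (slack)
  C3: 17 − 7 = 10  (slack)
  C4: 14 − 14 = 0  (binding)

Optimal: a = 0, b = 3.5
Binding: C4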